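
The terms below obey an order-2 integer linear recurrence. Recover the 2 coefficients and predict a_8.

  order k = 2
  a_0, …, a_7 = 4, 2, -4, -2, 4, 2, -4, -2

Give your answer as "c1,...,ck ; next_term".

0,-1 ; 4

  a_2 = 0·2 + -1·4 = -4
  a_3 = 0·-4 + -1·2 = -2
  a_4 = 0·-2 + -1·-4 = 4
  a_5 = 0·4 + -1·-2 = 2
  a_6 = 0·2 + -1·4 = -4
  a_7 = 0·-4 + -1·2 = -2
  a_8 = 0·-2 + -1·-4 = 4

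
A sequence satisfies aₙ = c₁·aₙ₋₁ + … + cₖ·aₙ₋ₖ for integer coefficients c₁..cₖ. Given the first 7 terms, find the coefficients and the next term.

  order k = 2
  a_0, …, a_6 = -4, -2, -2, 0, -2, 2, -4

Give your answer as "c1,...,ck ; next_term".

-1,1 ; 6

  a_2 = -1·-2 + 1·-4 = -2
  a_3 = -1·-2 + 1·-2 = 0
  a_4 = -1·0 + 1·-2 = -2
  a_5 = -1·-2 + 1·0 = 2
  a_6 = -1·2 + 1·-2 = -4
  a_7 = -1·-4 + 1·2 = 6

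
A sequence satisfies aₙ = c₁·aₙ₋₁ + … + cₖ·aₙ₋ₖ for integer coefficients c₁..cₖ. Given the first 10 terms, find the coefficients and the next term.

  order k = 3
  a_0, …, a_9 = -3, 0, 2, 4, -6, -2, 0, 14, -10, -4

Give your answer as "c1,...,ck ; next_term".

  a_3 = -1·2 + -1·0 + -2·-3 = 4
  a_4 = -1·4 + -1·2 + -2·0 = -6
  a_5 = -1·-6 + -1·4 + -2·2 = -2
  a_6 = -1·-2 + -1·-6 + -2·4 = 0
  a_7 = -1·0 + -1·-2 + -2·-6 = 14
  a_8 = -1·14 + -1·0 + -2·-2 = -10
  a_9 = -1·-10 + -1·14 + -2·0 = -4
  a_10 = -1·-4 + -1·-10 + -2·14 = -14

-1,-1,-2 ; -14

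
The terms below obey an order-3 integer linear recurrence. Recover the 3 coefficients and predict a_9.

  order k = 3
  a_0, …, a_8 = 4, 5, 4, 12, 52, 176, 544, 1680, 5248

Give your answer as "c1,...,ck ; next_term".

4,-4,4 ; 16448

  a_3 = 4·4 + -4·5 + 4·4 = 12
  a_4 = 4·12 + -4·4 + 4·5 = 52
  a_5 = 4·52 + -4·12 + 4·4 = 176
  a_6 = 4·176 + -4·52 + 4·12 = 544
  a_7 = 4·544 + -4·176 + 4·52 = 1680
  a_8 = 4·1680 + -4·544 + 4·176 = 5248
  a_9 = 4·5248 + -4·1680 + 4·544 = 16448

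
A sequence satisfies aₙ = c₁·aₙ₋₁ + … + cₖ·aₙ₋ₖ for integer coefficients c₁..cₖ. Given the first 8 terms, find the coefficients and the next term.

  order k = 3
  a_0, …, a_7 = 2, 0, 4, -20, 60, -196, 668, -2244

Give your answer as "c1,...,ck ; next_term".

  a_3 = -3·4 + 0·0 + -4·2 = -20
  a_4 = -3·-20 + 0·4 + -4·0 = 60
  a_5 = -3·60 + 0·-20 + -4·4 = -196
  a_6 = -3·-196 + 0·60 + -4·-20 = 668
  a_7 = -3·668 + 0·-196 + -4·60 = -2244
  a_8 = -3·-2244 + 0·668 + -4·-196 = 7516

-3,0,-4 ; 7516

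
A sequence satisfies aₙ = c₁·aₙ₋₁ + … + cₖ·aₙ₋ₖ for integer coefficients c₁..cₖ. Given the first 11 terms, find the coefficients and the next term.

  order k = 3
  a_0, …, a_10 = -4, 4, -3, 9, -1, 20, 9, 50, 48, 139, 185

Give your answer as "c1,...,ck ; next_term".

1,2,-1 ; 415

  a_3 = 1·-3 + 2·4 + -1·-4 = 9
  a_4 = 1·9 + 2·-3 + -1·4 = -1
  a_5 = 1·-1 + 2·9 + -1·-3 = 20
  a_6 = 1·20 + 2·-1 + -1·9 = 9
  a_7 = 1·9 + 2·20 + -1·-1 = 50
  a_8 = 1·50 + 2·9 + -1·20 = 48
  a_9 = 1·48 + 2·50 + -1·9 = 139
  a_10 = 1·139 + 2·48 + -1·50 = 185
  a_11 = 1·185 + 2·139 + -1·48 = 415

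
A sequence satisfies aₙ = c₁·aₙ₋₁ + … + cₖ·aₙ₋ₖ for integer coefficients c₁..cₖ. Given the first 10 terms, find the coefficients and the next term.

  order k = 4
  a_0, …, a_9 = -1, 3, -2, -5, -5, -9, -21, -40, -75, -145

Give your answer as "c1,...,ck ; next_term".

1,1,1,1 ; -281

  a_4 = 1·-5 + 1·-2 + 1·3 + 1·-1 = -5
  a_5 = 1·-5 + 1·-5 + 1·-2 + 1·3 = -9
  a_6 = 1·-9 + 1·-5 + 1·-5 + 1·-2 = -21
  a_7 = 1·-21 + 1·-9 + 1·-5 + 1·-5 = -40
  a_8 = 1·-40 + 1·-21 + 1·-9 + 1·-5 = -75
  a_9 = 1·-75 + 1·-40 + 1·-21 + 1·-9 = -145
  a_10 = 1·-145 + 1·-75 + 1·-40 + 1·-21 = -281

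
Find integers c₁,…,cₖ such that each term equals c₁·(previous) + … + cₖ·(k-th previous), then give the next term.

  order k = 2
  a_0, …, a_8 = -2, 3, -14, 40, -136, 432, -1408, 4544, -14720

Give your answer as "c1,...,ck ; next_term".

-2,4 ; 47616

  a_2 = -2·3 + 4·-2 = -14
  a_3 = -2·-14 + 4·3 = 40
  a_4 = -2·40 + 4·-14 = -136
  a_5 = -2·-136 + 4·40 = 432
  a_6 = -2·432 + 4·-136 = -1408
  a_7 = -2·-1408 + 4·432 = 4544
  a_8 = -2·4544 + 4·-1408 = -14720
  a_9 = -2·-14720 + 4·4544 = 47616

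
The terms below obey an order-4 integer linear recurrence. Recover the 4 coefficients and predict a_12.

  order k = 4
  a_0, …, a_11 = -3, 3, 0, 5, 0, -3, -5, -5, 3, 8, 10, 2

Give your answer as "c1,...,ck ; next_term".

0,0,-1,-1 ; -11

  a_4 = 0·5 + 0·0 + -1·3 + -1·-3 = 0
  a_5 = 0·0 + 0·5 + -1·0 + -1·3 = -3
  a_6 = 0·-3 + 0·0 + -1·5 + -1·0 = -5
  a_7 = 0·-5 + 0·-3 + -1·0 + -1·5 = -5
  a_8 = 0·-5 + 0·-5 + -1·-3 + -1·0 = 3
  a_9 = 0·3 + 0·-5 + -1·-5 + -1·-3 = 8
  a_10 = 0·8 + 0·3 + -1·-5 + -1·-5 = 10
  a_11 = 0·10 + 0·8 + -1·3 + -1·-5 = 2
  a_12 = 0·2 + 0·10 + -1·8 + -1·3 = -11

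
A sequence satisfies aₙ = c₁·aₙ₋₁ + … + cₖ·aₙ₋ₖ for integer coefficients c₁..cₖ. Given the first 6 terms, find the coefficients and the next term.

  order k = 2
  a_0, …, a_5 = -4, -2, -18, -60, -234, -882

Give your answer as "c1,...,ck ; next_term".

3,3 ; -3348

  a_2 = 3·-2 + 3·-4 = -18
  a_3 = 3·-18 + 3·-2 = -60
  a_4 = 3·-60 + 3·-18 = -234
  a_5 = 3·-234 + 3·-60 = -882
  a_6 = 3·-882 + 3·-234 = -3348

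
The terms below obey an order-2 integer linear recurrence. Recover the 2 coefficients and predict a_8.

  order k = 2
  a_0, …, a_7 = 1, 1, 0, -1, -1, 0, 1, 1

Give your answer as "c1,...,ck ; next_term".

1,-1 ; 0

  a_2 = 1·1 + -1·1 = 0
  a_3 = 1·0 + -1·1 = -1
  a_4 = 1·-1 + -1·0 = -1
  a_5 = 1·-1 + -1·-1 = 0
  a_6 = 1·0 + -1·-1 = 1
  a_7 = 1·1 + -1·0 = 1
  a_8 = 1·1 + -1·1 = 0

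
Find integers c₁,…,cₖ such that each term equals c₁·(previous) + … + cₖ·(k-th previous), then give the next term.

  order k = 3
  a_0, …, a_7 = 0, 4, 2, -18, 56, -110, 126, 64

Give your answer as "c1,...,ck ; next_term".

-3,-3,2 ; -790

  a_3 = -3·2 + -3·4 + 2·0 = -18
  a_4 = -3·-18 + -3·2 + 2·4 = 56
  a_5 = -3·56 + -3·-18 + 2·2 = -110
  a_6 = -3·-110 + -3·56 + 2·-18 = 126
  a_7 = -3·126 + -3·-110 + 2·56 = 64
  a_8 = -3·64 + -3·126 + 2·-110 = -790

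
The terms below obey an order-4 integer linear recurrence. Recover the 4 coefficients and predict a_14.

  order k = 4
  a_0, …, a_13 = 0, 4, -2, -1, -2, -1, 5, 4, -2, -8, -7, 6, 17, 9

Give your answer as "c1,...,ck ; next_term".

  a_4 = 0·-1 + -1·-2 + -1·4 + -1·0 = -2
  a_5 = 0·-2 + -1·-1 + -1·-2 + -1·4 = -1
  a_6 = 0·-1 + -1·-2 + -1·-1 + -1·-2 = 5
  a_7 = 0·5 + -1·-1 + -1·-2 + -1·-1 = 4
  a_8 = 0·4 + -1·5 + -1·-1 + -1·-2 = -2
  a_9 = 0·-2 + -1·4 + -1·5 + -1·-1 = -8
  a_10 = 0·-8 + -1·-2 + -1·4 + -1·5 = -7
  a_11 = 0·-7 + -1·-8 + -1·-2 + -1·4 = 6
  a_12 = 0·6 + -1·-7 + -1·-8 + -1·-2 = 17
  a_13 = 0·17 + -1·6 + -1·-7 + -1·-8 = 9
  a_14 = 0·9 + -1·17 + -1·6 + -1·-7 = -16

0,-1,-1,-1 ; -16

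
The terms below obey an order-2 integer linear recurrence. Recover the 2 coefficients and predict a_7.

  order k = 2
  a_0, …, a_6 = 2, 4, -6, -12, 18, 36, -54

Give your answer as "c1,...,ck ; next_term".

  a_2 = 0·4 + -3·2 = -6
  a_3 = 0·-6 + -3·4 = -12
  a_4 = 0·-12 + -3·-6 = 18
  a_5 = 0·18 + -3·-12 = 36
  a_6 = 0·36 + -3·18 = -54
  a_7 = 0·-54 + -3·36 = -108

0,-3 ; -108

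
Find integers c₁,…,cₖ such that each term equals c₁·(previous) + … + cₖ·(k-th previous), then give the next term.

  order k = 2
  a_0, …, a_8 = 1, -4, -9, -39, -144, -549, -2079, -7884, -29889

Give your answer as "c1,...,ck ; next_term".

3,3 ; -113319

  a_2 = 3·-4 + 3·1 = -9
  a_3 = 3·-9 + 3·-4 = -39
  a_4 = 3·-39 + 3·-9 = -144
  a_5 = 3·-144 + 3·-39 = -549
  a_6 = 3·-549 + 3·-144 = -2079
  a_7 = 3·-2079 + 3·-549 = -7884
  a_8 = 3·-7884 + 3·-2079 = -29889
  a_9 = 3·-29889 + 3·-7884 = -113319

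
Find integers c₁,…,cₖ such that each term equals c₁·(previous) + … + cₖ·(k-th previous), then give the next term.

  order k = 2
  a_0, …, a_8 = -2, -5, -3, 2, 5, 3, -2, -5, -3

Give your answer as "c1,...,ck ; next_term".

1,-1 ; 2

  a_2 = 1·-5 + -1·-2 = -3
  a_3 = 1·-3 + -1·-5 = 2
  a_4 = 1·2 + -1·-3 = 5
  a_5 = 1·5 + -1·2 = 3
  a_6 = 1·3 + -1·5 = -2
  a_7 = 1·-2 + -1·3 = -5
  a_8 = 1·-5 + -1·-2 = -3
  a_9 = 1·-3 + -1·-5 = 2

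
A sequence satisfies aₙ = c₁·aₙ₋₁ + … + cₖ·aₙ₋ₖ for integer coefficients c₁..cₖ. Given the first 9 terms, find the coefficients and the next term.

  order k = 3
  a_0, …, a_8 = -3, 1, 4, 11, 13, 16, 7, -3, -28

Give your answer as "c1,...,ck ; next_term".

  a_3 = 1·4 + 1·1 + -2·-3 = 11
  a_4 = 1·11 + 1·4 + -2·1 = 13
  a_5 = 1·13 + 1·11 + -2·4 = 16
  a_6 = 1·16 + 1·13 + -2·11 = 7
  a_7 = 1·7 + 1·16 + -2·13 = -3
  a_8 = 1·-3 + 1·7 + -2·16 = -28
  a_9 = 1·-28 + 1·-3 + -2·7 = -45

1,1,-2 ; -45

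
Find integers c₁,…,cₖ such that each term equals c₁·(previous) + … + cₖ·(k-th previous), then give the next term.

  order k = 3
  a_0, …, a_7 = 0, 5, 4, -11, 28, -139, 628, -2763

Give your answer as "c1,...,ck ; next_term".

  a_3 = -4·4 + 1·5 + -4·0 = -11
  a_4 = -4·-11 + 1·4 + -4·5 = 28
  a_5 = -4·28 + 1·-11 + -4·4 = -139
  a_6 = -4·-139 + 1·28 + -4·-11 = 628
  a_7 = -4·628 + 1·-139 + -4·28 = -2763
  a_8 = -4·-2763 + 1·628 + -4·-139 = 12236

-4,1,-4 ; 12236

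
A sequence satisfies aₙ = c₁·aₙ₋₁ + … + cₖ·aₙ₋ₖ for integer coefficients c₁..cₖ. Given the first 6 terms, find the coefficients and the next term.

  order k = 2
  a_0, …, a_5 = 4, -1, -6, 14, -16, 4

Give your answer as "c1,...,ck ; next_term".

  a_2 = -2·-1 + -2·4 = -6
  a_3 = -2·-6 + -2·-1 = 14
  a_4 = -2·14 + -2·-6 = -16
  a_5 = -2·-16 + -2·14 = 4
  a_6 = -2·4 + -2·-16 = 24

-2,-2 ; 24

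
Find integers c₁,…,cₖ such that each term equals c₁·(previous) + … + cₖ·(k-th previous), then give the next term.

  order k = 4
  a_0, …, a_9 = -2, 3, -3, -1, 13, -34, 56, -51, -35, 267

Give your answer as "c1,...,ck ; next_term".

-2,-1,2,-1 ; -657

  a_4 = -2·-1 + -1·-3 + 2·3 + -1·-2 = 13
  a_5 = -2·13 + -1·-1 + 2·-3 + -1·3 = -34
  a_6 = -2·-34 + -1·13 + 2·-1 + -1·-3 = 56
  a_7 = -2·56 + -1·-34 + 2·13 + -1·-1 = -51
  a_8 = -2·-51 + -1·56 + 2·-34 + -1·13 = -35
  a_9 = -2·-35 + -1·-51 + 2·56 + -1·-34 = 267
  a_10 = -2·267 + -1·-35 + 2·-51 + -1·56 = -657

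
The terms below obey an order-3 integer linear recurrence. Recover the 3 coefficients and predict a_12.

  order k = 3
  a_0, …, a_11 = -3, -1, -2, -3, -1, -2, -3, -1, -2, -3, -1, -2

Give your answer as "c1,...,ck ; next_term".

0,0,1 ; -3

  a_3 = 0·-2 + 0·-1 + 1·-3 = -3
  a_4 = 0·-3 + 0·-2 + 1·-1 = -1
  a_5 = 0·-1 + 0·-3 + 1·-2 = -2
  a_6 = 0·-2 + 0·-1 + 1·-3 = -3
  a_7 = 0·-3 + 0·-2 + 1·-1 = -1
  a_8 = 0·-1 + 0·-3 + 1·-2 = -2
  a_9 = 0·-2 + 0·-1 + 1·-3 = -3
  a_10 = 0·-3 + 0·-2 + 1·-1 = -1
  a_11 = 0·-1 + 0·-3 + 1·-2 = -2
  a_12 = 0·-2 + 0·-1 + 1·-3 = -3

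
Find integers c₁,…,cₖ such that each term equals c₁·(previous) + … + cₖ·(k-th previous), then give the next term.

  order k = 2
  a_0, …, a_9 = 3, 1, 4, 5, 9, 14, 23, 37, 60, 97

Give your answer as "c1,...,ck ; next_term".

1,1 ; 157

  a_2 = 1·1 + 1·3 = 4
  a_3 = 1·4 + 1·1 = 5
  a_4 = 1·5 + 1·4 = 9
  a_5 = 1·9 + 1·5 = 14
  a_6 = 1·14 + 1·9 = 23
  a_7 = 1·23 + 1·14 = 37
  a_8 = 1·37 + 1·23 = 60
  a_9 = 1·60 + 1·37 = 97
  a_10 = 1·97 + 1·60 = 157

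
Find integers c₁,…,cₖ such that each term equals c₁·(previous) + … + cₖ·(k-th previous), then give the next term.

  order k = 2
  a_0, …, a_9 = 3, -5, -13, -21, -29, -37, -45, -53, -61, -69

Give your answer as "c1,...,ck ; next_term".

  a_2 = 2·-5 + -1·3 = -13
  a_3 = 2·-13 + -1·-5 = -21
  a_4 = 2·-21 + -1·-13 = -29
  a_5 = 2·-29 + -1·-21 = -37
  a_6 = 2·-37 + -1·-29 = -45
  a_7 = 2·-45 + -1·-37 = -53
  a_8 = 2·-53 + -1·-45 = -61
  a_9 = 2·-61 + -1·-53 = -69
  a_10 = 2·-69 + -1·-61 = -77

2,-1 ; -77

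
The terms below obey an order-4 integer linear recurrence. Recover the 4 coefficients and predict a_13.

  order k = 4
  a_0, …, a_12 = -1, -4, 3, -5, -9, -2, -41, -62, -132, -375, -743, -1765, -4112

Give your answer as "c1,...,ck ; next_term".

  a_4 = 1·-5 + 2·3 + 3·-4 + -2·-1 = -9
  a_5 = 1·-9 + 2·-5 + 3·3 + -2·-4 = -2
  a_6 = 1·-2 + 2·-9 + 3·-5 + -2·3 = -41
  a_7 = 1·-41 + 2·-2 + 3·-9 + -2·-5 = -62
  a_8 = 1·-62 + 2·-41 + 3·-2 + -2·-9 = -132
  a_9 = 1·-132 + 2·-62 + 3·-41 + -2·-2 = -375
  a_10 = 1·-375 + 2·-132 + 3·-62 + -2·-41 = -743
  a_11 = 1·-743 + 2·-375 + 3·-132 + -2·-62 = -1765
  a_12 = 1·-1765 + 2·-743 + 3·-375 + -2·-132 = -4112
  a_13 = 1·-4112 + 2·-1765 + 3·-743 + -2·-375 = -9121

1,2,3,-2 ; -9121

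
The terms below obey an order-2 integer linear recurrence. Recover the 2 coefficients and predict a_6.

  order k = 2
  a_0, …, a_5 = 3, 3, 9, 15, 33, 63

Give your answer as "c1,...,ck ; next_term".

1,2 ; 129

  a_2 = 1·3 + 2·3 = 9
  a_3 = 1·9 + 2·3 = 15
  a_4 = 1·15 + 2·9 = 33
  a_5 = 1·33 + 2·15 = 63
  a_6 = 1·63 + 2·33 = 129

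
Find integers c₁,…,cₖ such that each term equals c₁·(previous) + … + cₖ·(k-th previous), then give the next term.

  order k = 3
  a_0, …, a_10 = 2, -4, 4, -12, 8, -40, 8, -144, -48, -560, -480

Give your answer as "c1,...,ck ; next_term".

0,4,2 ; -2336

  a_3 = 0·4 + 4·-4 + 2·2 = -12
  a_4 = 0·-12 + 4·4 + 2·-4 = 8
  a_5 = 0·8 + 4·-12 + 2·4 = -40
  a_6 = 0·-40 + 4·8 + 2·-12 = 8
  a_7 = 0·8 + 4·-40 + 2·8 = -144
  a_8 = 0·-144 + 4·8 + 2·-40 = -48
  a_9 = 0·-48 + 4·-144 + 2·8 = -560
  a_10 = 0·-560 + 4·-48 + 2·-144 = -480
  a_11 = 0·-480 + 4·-560 + 2·-48 = -2336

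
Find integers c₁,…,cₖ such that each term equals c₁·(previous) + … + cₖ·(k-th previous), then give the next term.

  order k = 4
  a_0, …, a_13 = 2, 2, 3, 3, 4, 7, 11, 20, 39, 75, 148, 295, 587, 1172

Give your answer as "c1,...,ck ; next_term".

2,0,1,-2 ; 2343

  a_4 = 2·3 + 0·3 + 1·2 + -2·2 = 4
  a_5 = 2·4 + 0·3 + 1·3 + -2·2 = 7
  a_6 = 2·7 + 0·4 + 1·3 + -2·3 = 11
  a_7 = 2·11 + 0·7 + 1·4 + -2·3 = 20
  a_8 = 2·20 + 0·11 + 1·7 + -2·4 = 39
  a_9 = 2·39 + 0·20 + 1·11 + -2·7 = 75
  a_10 = 2·75 + 0·39 + 1·20 + -2·11 = 148
  a_11 = 2·148 + 0·75 + 1·39 + -2·20 = 295
  a_12 = 2·295 + 0·148 + 1·75 + -2·39 = 587
  a_13 = 2·587 + 0·295 + 1·148 + -2·75 = 1172
  a_14 = 2·1172 + 0·587 + 1·295 + -2·148 = 2343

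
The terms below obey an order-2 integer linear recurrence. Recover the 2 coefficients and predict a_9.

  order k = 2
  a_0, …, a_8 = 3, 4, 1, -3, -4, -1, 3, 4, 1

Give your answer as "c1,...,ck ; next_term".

  a_2 = 1·4 + -1·3 = 1
  a_3 = 1·1 + -1·4 = -3
  a_4 = 1·-3 + -1·1 = -4
  a_5 = 1·-4 + -1·-3 = -1
  a_6 = 1·-1 + -1·-4 = 3
  a_7 = 1·3 + -1·-1 = 4
  a_8 = 1·4 + -1·3 = 1
  a_9 = 1·1 + -1·4 = -3

1,-1 ; -3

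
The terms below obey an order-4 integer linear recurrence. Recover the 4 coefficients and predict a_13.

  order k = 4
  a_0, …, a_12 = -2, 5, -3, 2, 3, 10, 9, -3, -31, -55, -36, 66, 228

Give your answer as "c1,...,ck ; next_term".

2,-2,-1,1 ; 305

  a_4 = 2·2 + -2·-3 + -1·5 + 1·-2 = 3
  a_5 = 2·3 + -2·2 + -1·-3 + 1·5 = 10
  a_6 = 2·10 + -2·3 + -1·2 + 1·-3 = 9
  a_7 = 2·9 + -2·10 + -1·3 + 1·2 = -3
  a_8 = 2·-3 + -2·9 + -1·10 + 1·3 = -31
  a_9 = 2·-31 + -2·-3 + -1·9 + 1·10 = -55
  a_10 = 2·-55 + -2·-31 + -1·-3 + 1·9 = -36
  a_11 = 2·-36 + -2·-55 + -1·-31 + 1·-3 = 66
  a_12 = 2·66 + -2·-36 + -1·-55 + 1·-31 = 228
  a_13 = 2·228 + -2·66 + -1·-36 + 1·-55 = 305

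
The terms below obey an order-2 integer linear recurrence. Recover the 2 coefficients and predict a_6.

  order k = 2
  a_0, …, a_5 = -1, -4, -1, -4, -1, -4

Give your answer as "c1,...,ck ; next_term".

  a_2 = 0·-4 + 1·-1 = -1
  a_3 = 0·-1 + 1·-4 = -4
  a_4 = 0·-4 + 1·-1 = -1
  a_5 = 0·-1 + 1·-4 = -4
  a_6 = 0·-4 + 1·-1 = -1

0,1 ; -1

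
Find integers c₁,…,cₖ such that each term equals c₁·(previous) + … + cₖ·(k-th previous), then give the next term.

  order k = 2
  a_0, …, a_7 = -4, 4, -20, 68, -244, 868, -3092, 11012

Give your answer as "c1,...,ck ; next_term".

-3,2 ; -39220

  a_2 = -3·4 + 2·-4 = -20
  a_3 = -3·-20 + 2·4 = 68
  a_4 = -3·68 + 2·-20 = -244
  a_5 = -3·-244 + 2·68 = 868
  a_6 = -3·868 + 2·-244 = -3092
  a_7 = -3·-3092 + 2·868 = 11012
  a_8 = -3·11012 + 2·-3092 = -39220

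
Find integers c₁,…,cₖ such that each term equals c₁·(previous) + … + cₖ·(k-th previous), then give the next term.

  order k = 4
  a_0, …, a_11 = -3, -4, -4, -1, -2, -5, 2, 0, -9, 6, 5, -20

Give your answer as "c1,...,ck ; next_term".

-1,-1,1,1 ; 12

  a_4 = -1·-1 + -1·-4 + 1·-4 + 1·-3 = -2
  a_5 = -1·-2 + -1·-1 + 1·-4 + 1·-4 = -5
  a_6 = -1·-5 + -1·-2 + 1·-1 + 1·-4 = 2
  a_7 = -1·2 + -1·-5 + 1·-2 + 1·-1 = 0
  a_8 = -1·0 + -1·2 + 1·-5 + 1·-2 = -9
  a_9 = -1·-9 + -1·0 + 1·2 + 1·-5 = 6
  a_10 = -1·6 + -1·-9 + 1·0 + 1·2 = 5
  a_11 = -1·5 + -1·6 + 1·-9 + 1·0 = -20
  a_12 = -1·-20 + -1·5 + 1·6 + 1·-9 = 12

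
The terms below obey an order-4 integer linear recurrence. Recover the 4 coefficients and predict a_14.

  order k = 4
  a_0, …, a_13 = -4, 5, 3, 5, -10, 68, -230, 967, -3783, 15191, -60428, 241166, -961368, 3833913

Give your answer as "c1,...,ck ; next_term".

  a_4 = -3·5 + 4·3 + 1·5 + 3·-4 = -10
  a_5 = -3·-10 + 4·5 + 1·3 + 3·5 = 68
  a_6 = -3·68 + 4·-10 + 1·5 + 3·3 = -230
  a_7 = -3·-230 + 4·68 + 1·-10 + 3·5 = 967
  a_8 = -3·967 + 4·-230 + 1·68 + 3·-10 = -3783
  a_9 = -3·-3783 + 4·967 + 1·-230 + 3·68 = 15191
  a_10 = -3·15191 + 4·-3783 + 1·967 + 3·-230 = -60428
  a_11 = -3·-60428 + 4·15191 + 1·-3783 + 3·967 = 241166
  a_12 = -3·241166 + 4·-60428 + 1·15191 + 3·-3783 = -961368
  a_13 = -3·-961368 + 4·241166 + 1·-60428 + 3·15191 = 3833913
  a_14 = -3·3833913 + 4·-961368 + 1·241166 + 3·-60428 = -15287329

-3,4,1,3 ; -15287329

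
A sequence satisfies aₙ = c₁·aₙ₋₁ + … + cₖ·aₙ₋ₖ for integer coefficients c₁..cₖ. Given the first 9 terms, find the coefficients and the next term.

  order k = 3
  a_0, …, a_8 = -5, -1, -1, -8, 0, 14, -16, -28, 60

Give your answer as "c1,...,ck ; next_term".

0,-2,2 ; 24

  a_3 = 0·-1 + -2·-1 + 2·-5 = -8
  a_4 = 0·-8 + -2·-1 + 2·-1 = 0
  a_5 = 0·0 + -2·-8 + 2·-1 = 14
  a_6 = 0·14 + -2·0 + 2·-8 = -16
  a_7 = 0·-16 + -2·14 + 2·0 = -28
  a_8 = 0·-28 + -2·-16 + 2·14 = 60
  a_9 = 0·60 + -2·-28 + 2·-16 = 24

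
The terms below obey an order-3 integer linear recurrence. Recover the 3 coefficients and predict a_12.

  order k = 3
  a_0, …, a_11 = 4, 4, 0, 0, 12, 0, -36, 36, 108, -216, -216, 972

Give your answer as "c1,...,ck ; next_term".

0,-3,3 ; 0

  a_3 = 0·0 + -3·4 + 3·4 = 0
  a_4 = 0·0 + -3·0 + 3·4 = 12
  a_5 = 0·12 + -3·0 + 3·0 = 0
  a_6 = 0·0 + -3·12 + 3·0 = -36
  a_7 = 0·-36 + -3·0 + 3·12 = 36
  a_8 = 0·36 + -3·-36 + 3·0 = 108
  a_9 = 0·108 + -3·36 + 3·-36 = -216
  a_10 = 0·-216 + -3·108 + 3·36 = -216
  a_11 = 0·-216 + -3·-216 + 3·108 = 972
  a_12 = 0·972 + -3·-216 + 3·-216 = 0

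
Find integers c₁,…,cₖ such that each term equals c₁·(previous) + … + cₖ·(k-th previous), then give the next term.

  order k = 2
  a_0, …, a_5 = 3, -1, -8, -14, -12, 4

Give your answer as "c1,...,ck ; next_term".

2,-2 ; 32

  a_2 = 2·-1 + -2·3 = -8
  a_3 = 2·-8 + -2·-1 = -14
  a_4 = 2·-14 + -2·-8 = -12
  a_5 = 2·-12 + -2·-14 = 4
  a_6 = 2·4 + -2·-12 = 32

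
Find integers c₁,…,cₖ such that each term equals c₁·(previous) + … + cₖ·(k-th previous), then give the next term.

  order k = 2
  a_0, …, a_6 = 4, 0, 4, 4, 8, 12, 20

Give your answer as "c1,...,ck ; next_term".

1,1 ; 32

  a_2 = 1·0 + 1·4 = 4
  a_3 = 1·4 + 1·0 = 4
  a_4 = 1·4 + 1·4 = 8
  a_5 = 1·8 + 1·4 = 12
  a_6 = 1·12 + 1·8 = 20
  a_7 = 1·20 + 1·12 = 32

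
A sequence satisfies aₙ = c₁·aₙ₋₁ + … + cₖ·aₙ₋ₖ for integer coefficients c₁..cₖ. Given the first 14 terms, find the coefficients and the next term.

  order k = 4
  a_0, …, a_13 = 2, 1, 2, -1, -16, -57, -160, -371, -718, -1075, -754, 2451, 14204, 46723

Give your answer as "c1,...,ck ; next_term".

3,-1,-3,-4 ; 121628

  a_4 = 3·-1 + -1·2 + -3·1 + -4·2 = -16
  a_5 = 3·-16 + -1·-1 + -3·2 + -4·1 = -57
  a_6 = 3·-57 + -1·-16 + -3·-1 + -4·2 = -160
  a_7 = 3·-160 + -1·-57 + -3·-16 + -4·-1 = -371
  a_8 = 3·-371 + -1·-160 + -3·-57 + -4·-16 = -718
  a_9 = 3·-718 + -1·-371 + -3·-160 + -4·-57 = -1075
  a_10 = 3·-1075 + -1·-718 + -3·-371 + -4·-160 = -754
  a_11 = 3·-754 + -1·-1075 + -3·-718 + -4·-371 = 2451
  a_12 = 3·2451 + -1·-754 + -3·-1075 + -4·-718 = 14204
  a_13 = 3·14204 + -1·2451 + -3·-754 + -4·-1075 = 46723
  a_14 = 3·46723 + -1·14204 + -3·2451 + -4·-754 = 121628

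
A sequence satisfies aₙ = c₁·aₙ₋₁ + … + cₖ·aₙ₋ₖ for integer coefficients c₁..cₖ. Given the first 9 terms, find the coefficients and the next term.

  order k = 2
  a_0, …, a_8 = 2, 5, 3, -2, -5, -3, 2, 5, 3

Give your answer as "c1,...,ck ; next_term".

  a_2 = 1·5 + -1·2 = 3
  a_3 = 1·3 + -1·5 = -2
  a_4 = 1·-2 + -1·3 = -5
  a_5 = 1·-5 + -1·-2 = -3
  a_6 = 1·-3 + -1·-5 = 2
  a_7 = 1·2 + -1·-3 = 5
  a_8 = 1·5 + -1·2 = 3
  a_9 = 1·3 + -1·5 = -2

1,-1 ; -2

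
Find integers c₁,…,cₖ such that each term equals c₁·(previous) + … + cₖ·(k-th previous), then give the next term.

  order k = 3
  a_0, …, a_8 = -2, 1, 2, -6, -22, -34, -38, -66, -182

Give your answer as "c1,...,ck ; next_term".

3,-4,4 ; -434

  a_3 = 3·2 + -4·1 + 4·-2 = -6
  a_4 = 3·-6 + -4·2 + 4·1 = -22
  a_5 = 3·-22 + -4·-6 + 4·2 = -34
  a_6 = 3·-34 + -4·-22 + 4·-6 = -38
  a_7 = 3·-38 + -4·-34 + 4·-22 = -66
  a_8 = 3·-66 + -4·-38 + 4·-34 = -182
  a_9 = 3·-182 + -4·-66 + 4·-38 = -434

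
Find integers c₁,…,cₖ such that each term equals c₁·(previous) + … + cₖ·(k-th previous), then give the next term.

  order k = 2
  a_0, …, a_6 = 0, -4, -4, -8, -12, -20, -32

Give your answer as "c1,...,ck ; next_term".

  a_2 = 1·-4 + 1·0 = -4
  a_3 = 1·-4 + 1·-4 = -8
  a_4 = 1·-8 + 1·-4 = -12
  a_5 = 1·-12 + 1·-8 = -20
  a_6 = 1·-20 + 1·-12 = -32
  a_7 = 1·-32 + 1·-20 = -52

1,1 ; -52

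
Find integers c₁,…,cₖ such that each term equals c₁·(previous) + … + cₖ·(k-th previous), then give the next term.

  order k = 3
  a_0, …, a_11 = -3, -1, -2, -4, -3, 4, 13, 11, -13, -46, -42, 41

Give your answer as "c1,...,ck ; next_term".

  a_3 = 2·-2 + -3·-1 + 1·-3 = -4
  a_4 = 2·-4 + -3·-2 + 1·-1 = -3
  a_5 = 2·-3 + -3·-4 + 1·-2 = 4
  a_6 = 2·4 + -3·-3 + 1·-4 = 13
  a_7 = 2·13 + -3·4 + 1·-3 = 11
  a_8 = 2·11 + -3·13 + 1·4 = -13
  a_9 = 2·-13 + -3·11 + 1·13 = -46
  a_10 = 2·-46 + -3·-13 + 1·11 = -42
  a_11 = 2·-42 + -3·-46 + 1·-13 = 41
  a_12 = 2·41 + -3·-42 + 1·-46 = 162

2,-3,1 ; 162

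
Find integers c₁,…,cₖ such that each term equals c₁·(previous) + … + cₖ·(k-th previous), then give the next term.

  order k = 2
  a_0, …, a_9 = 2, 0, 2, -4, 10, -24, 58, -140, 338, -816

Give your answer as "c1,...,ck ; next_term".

-2,1 ; 1970

  a_2 = -2·0 + 1·2 = 2
  a_3 = -2·2 + 1·0 = -4
  a_4 = -2·-4 + 1·2 = 10
  a_5 = -2·10 + 1·-4 = -24
  a_6 = -2·-24 + 1·10 = 58
  a_7 = -2·58 + 1·-24 = -140
  a_8 = -2·-140 + 1·58 = 338
  a_9 = -2·338 + 1·-140 = -816
  a_10 = -2·-816 + 1·338 = 1970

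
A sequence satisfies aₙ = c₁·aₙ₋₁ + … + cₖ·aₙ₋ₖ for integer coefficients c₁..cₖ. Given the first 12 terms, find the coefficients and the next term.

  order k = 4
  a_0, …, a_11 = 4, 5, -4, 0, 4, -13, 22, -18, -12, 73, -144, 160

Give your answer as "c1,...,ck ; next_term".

-2,-2,0,-1 ; -20

  a_4 = -2·0 + -2·-4 + 0·5 + -1·4 = 4
  a_5 = -2·4 + -2·0 + 0·-4 + -1·5 = -13
  a_6 = -2·-13 + -2·4 + 0·0 + -1·-4 = 22
  a_7 = -2·22 + -2·-13 + 0·4 + -1·0 = -18
  a_8 = -2·-18 + -2·22 + 0·-13 + -1·4 = -12
  a_9 = -2·-12 + -2·-18 + 0·22 + -1·-13 = 73
  a_10 = -2·73 + -2·-12 + 0·-18 + -1·22 = -144
  a_11 = -2·-144 + -2·73 + 0·-12 + -1·-18 = 160
  a_12 = -2·160 + -2·-144 + 0·73 + -1·-12 = -20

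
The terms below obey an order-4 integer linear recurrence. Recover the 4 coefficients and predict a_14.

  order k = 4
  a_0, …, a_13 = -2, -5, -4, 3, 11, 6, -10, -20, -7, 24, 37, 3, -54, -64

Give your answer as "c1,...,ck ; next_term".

0,-1,-1,-1 ; 14

  a_4 = 0·3 + -1·-4 + -1·-5 + -1·-2 = 11
  a_5 = 0·11 + -1·3 + -1·-4 + -1·-5 = 6
  a_6 = 0·6 + -1·11 + -1·3 + -1·-4 = -10
  a_7 = 0·-10 + -1·6 + -1·11 + -1·3 = -20
  a_8 = 0·-20 + -1·-10 + -1·6 + -1·11 = -7
  a_9 = 0·-7 + -1·-20 + -1·-10 + -1·6 = 24
  a_10 = 0·24 + -1·-7 + -1·-20 + -1·-10 = 37
  a_11 = 0·37 + -1·24 + -1·-7 + -1·-20 = 3
  a_12 = 0·3 + -1·37 + -1·24 + -1·-7 = -54
  a_13 = 0·-54 + -1·3 + -1·37 + -1·24 = -64
  a_14 = 0·-64 + -1·-54 + -1·3 + -1·37 = 14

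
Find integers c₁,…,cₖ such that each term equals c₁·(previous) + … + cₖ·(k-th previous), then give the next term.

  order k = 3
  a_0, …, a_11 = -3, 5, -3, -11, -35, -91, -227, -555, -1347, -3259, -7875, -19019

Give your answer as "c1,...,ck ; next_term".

  a_3 = 3·-3 + -1·5 + -1·-3 = -11
  a_4 = 3·-11 + -1·-3 + -1·5 = -35
  a_5 = 3·-35 + -1·-11 + -1·-3 = -91
  a_6 = 3·-91 + -1·-35 + -1·-11 = -227
  a_7 = 3·-227 + -1·-91 + -1·-35 = -555
  a_8 = 3·-555 + -1·-227 + -1·-91 = -1347
  a_9 = 3·-1347 + -1·-555 + -1·-227 = -3259
  a_10 = 3·-3259 + -1·-1347 + -1·-555 = -7875
  a_11 = 3·-7875 + -1·-3259 + -1·-1347 = -19019
  a_12 = 3·-19019 + -1·-7875 + -1·-3259 = -45923

3,-1,-1 ; -45923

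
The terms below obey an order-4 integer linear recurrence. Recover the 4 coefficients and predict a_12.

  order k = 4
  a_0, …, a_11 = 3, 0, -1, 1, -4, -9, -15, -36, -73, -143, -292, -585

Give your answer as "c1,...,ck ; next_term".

  a_4 = 2·1 + 0·-1 + 1·0 + -2·3 = -4
  a_5 = 2·-4 + 0·1 + 1·-1 + -2·0 = -9
  a_6 = 2·-9 + 0·-4 + 1·1 + -2·-1 = -15
  a_7 = 2·-15 + 0·-9 + 1·-4 + -2·1 = -36
  a_8 = 2·-36 + 0·-15 + 1·-9 + -2·-4 = -73
  a_9 = 2·-73 + 0·-36 + 1·-15 + -2·-9 = -143
  a_10 = 2·-143 + 0·-73 + 1·-36 + -2·-15 = -292
  a_11 = 2·-292 + 0·-143 + 1·-73 + -2·-36 = -585
  a_12 = 2·-585 + 0·-292 + 1·-143 + -2·-73 = -1167

2,0,1,-2 ; -1167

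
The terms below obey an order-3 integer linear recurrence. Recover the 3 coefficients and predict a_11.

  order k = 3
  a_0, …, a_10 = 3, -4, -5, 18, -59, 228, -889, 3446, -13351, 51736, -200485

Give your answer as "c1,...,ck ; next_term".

-4,-1,-2 ; 776906

  a_3 = -4·-5 + -1·-4 + -2·3 = 18
  a_4 = -4·18 + -1·-5 + -2·-4 = -59
  a_5 = -4·-59 + -1·18 + -2·-5 = 228
  a_6 = -4·228 + -1·-59 + -2·18 = -889
  a_7 = -4·-889 + -1·228 + -2·-59 = 3446
  a_8 = -4·3446 + -1·-889 + -2·228 = -13351
  a_9 = -4·-13351 + -1·3446 + -2·-889 = 51736
  a_10 = -4·51736 + -1·-13351 + -2·3446 = -200485
  a_11 = -4·-200485 + -1·51736 + -2·-13351 = 776906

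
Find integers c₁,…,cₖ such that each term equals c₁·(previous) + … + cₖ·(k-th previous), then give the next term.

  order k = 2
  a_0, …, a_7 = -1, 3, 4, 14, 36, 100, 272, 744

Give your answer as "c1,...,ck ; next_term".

  a_2 = 2·3 + 2·-1 = 4
  a_3 = 2·4 + 2·3 = 14
  a_4 = 2·14 + 2·4 = 36
  a_5 = 2·36 + 2·14 = 100
  a_6 = 2·100 + 2·36 = 272
  a_7 = 2·272 + 2·100 = 744
  a_8 = 2·744 + 2·272 = 2032

2,2 ; 2032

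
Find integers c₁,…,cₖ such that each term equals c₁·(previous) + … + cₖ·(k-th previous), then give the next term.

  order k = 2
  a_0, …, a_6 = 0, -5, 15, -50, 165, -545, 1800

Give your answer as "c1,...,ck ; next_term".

  a_2 = -3·-5 + 1·0 = 15
  a_3 = -3·15 + 1·-5 = -50
  a_4 = -3·-50 + 1·15 = 165
  a_5 = -3·165 + 1·-50 = -545
  a_6 = -3·-545 + 1·165 = 1800
  a_7 = -3·1800 + 1·-545 = -5945

-3,1 ; -5945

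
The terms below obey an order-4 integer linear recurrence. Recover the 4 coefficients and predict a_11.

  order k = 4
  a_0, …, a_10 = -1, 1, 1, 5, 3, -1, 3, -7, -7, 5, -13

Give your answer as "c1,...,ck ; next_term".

0,0,1,-2 ; 7

  a_4 = 0·5 + 0·1 + 1·1 + -2·-1 = 3
  a_5 = 0·3 + 0·5 + 1·1 + -2·1 = -1
  a_6 = 0·-1 + 0·3 + 1·5 + -2·1 = 3
  a_7 = 0·3 + 0·-1 + 1·3 + -2·5 = -7
  a_8 = 0·-7 + 0·3 + 1·-1 + -2·3 = -7
  a_9 = 0·-7 + 0·-7 + 1·3 + -2·-1 = 5
  a_10 = 0·5 + 0·-7 + 1·-7 + -2·3 = -13
  a_11 = 0·-13 + 0·5 + 1·-7 + -2·-7 = 7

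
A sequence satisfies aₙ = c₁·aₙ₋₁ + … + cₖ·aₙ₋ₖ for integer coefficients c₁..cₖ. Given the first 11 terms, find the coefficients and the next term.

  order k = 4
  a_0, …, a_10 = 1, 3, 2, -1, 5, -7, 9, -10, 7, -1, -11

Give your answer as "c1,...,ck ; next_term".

  a_4 = -1·-1 + 1·2 + 1·3 + -1·1 = 5
  a_5 = -1·5 + 1·-1 + 1·2 + -1·3 = -7
  a_6 = -1·-7 + 1·5 + 1·-1 + -1·2 = 9
  a_7 = -1·9 + 1·-7 + 1·5 + -1·-1 = -10
  a_8 = -1·-10 + 1·9 + 1·-7 + -1·5 = 7
  a_9 = -1·7 + 1·-10 + 1·9 + -1·-7 = -1
  a_10 = -1·-1 + 1·7 + 1·-10 + -1·9 = -11
  a_11 = -1·-11 + 1·-1 + 1·7 + -1·-10 = 27

-1,1,1,-1 ; 27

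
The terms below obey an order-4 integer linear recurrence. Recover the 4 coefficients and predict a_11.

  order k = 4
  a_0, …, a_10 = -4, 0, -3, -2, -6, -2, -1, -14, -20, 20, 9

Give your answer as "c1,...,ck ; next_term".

  a_4 = 0·-2 + -2·-3 + 2·0 + 3·-4 = -6
  a_5 = 0·-6 + -2·-2 + 2·-3 + 3·0 = -2
  a_6 = 0·-2 + -2·-6 + 2·-2 + 3·-3 = -1
  a_7 = 0·-1 + -2·-2 + 2·-6 + 3·-2 = -14
  a_8 = 0·-14 + -2·-1 + 2·-2 + 3·-6 = -20
  a_9 = 0·-20 + -2·-14 + 2·-1 + 3·-2 = 20
  a_10 = 0·20 + -2·-20 + 2·-14 + 3·-1 = 9
  a_11 = 0·9 + -2·20 + 2·-20 + 3·-14 = -122

0,-2,2,3 ; -122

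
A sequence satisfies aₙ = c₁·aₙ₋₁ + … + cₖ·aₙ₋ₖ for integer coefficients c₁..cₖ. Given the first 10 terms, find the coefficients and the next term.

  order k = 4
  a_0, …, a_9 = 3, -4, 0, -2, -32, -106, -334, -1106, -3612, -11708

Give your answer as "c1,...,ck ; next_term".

4,-3,3,-4 ; -37978

  a_4 = 4·-2 + -3·0 + 3·-4 + -4·3 = -32
  a_5 = 4·-32 + -3·-2 + 3·0 + -4·-4 = -106
  a_6 = 4·-106 + -3·-32 + 3·-2 + -4·0 = -334
  a_7 = 4·-334 + -3·-106 + 3·-32 + -4·-2 = -1106
  a_8 = 4·-1106 + -3·-334 + 3·-106 + -4·-32 = -3612
  a_9 = 4·-3612 + -3·-1106 + 3·-334 + -4·-106 = -11708
  a_10 = 4·-11708 + -3·-3612 + 3·-1106 + -4·-334 = -37978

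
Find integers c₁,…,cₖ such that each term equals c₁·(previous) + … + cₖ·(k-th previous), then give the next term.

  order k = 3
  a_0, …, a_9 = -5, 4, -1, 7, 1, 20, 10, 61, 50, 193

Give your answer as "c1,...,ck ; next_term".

0,3,1 ; 211

  a_3 = 0·-1 + 3·4 + 1·-5 = 7
  a_4 = 0·7 + 3·-1 + 1·4 = 1
  a_5 = 0·1 + 3·7 + 1·-1 = 20
  a_6 = 0·20 + 3·1 + 1·7 = 10
  a_7 = 0·10 + 3·20 + 1·1 = 61
  a_8 = 0·61 + 3·10 + 1·20 = 50
  a_9 = 0·50 + 3·61 + 1·10 = 193
  a_10 = 0·193 + 3·50 + 1·61 = 211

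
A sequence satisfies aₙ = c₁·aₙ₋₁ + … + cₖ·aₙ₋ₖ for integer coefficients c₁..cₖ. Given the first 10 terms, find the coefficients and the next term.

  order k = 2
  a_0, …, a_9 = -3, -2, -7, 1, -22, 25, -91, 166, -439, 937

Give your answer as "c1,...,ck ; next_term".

-1,3 ; -2254

  a_2 = -1·-2 + 3·-3 = -7
  a_3 = -1·-7 + 3·-2 = 1
  a_4 = -1·1 + 3·-7 = -22
  a_5 = -1·-22 + 3·1 = 25
  a_6 = -1·25 + 3·-22 = -91
  a_7 = -1·-91 + 3·25 = 166
  a_8 = -1·166 + 3·-91 = -439
  a_9 = -1·-439 + 3·166 = 937
  a_10 = -1·937 + 3·-439 = -2254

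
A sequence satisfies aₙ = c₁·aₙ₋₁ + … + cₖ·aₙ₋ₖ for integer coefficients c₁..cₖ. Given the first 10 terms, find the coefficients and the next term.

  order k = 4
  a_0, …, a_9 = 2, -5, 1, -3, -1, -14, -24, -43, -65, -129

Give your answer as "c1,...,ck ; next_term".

  a_4 = 2·-3 + -1·1 + 0·-5 + 3·2 = -1
  a_5 = 2·-1 + -1·-3 + 0·1 + 3·-5 = -14
  a_6 = 2·-14 + -1·-1 + 0·-3 + 3·1 = -24
  a_7 = 2·-24 + -1·-14 + 0·-1 + 3·-3 = -43
  a_8 = 2·-43 + -1·-24 + 0·-14 + 3·-1 = -65
  a_9 = 2·-65 + -1·-43 + 0·-24 + 3·-14 = -129
  a_10 = 2·-129 + -1·-65 + 0·-43 + 3·-24 = -265

2,-1,0,3 ; -265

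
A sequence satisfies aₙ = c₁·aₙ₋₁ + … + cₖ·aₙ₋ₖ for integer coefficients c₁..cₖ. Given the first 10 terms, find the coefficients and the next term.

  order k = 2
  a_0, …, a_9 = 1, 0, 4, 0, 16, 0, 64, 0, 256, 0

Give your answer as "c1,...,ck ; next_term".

0,4 ; 1024

  a_2 = 0·0 + 4·1 = 4
  a_3 = 0·4 + 4·0 = 0
  a_4 = 0·0 + 4·4 = 16
  a_5 = 0·16 + 4·0 = 0
  a_6 = 0·0 + 4·16 = 64
  a_7 = 0·64 + 4·0 = 0
  a_8 = 0·0 + 4·64 = 256
  a_9 = 0·256 + 4·0 = 0
  a_10 = 0·0 + 4·256 = 1024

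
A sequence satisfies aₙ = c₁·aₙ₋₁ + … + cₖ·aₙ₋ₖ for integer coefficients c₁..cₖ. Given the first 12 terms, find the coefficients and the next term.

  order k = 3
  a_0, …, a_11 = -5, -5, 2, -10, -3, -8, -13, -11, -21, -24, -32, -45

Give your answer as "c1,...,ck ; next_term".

  a_3 = 0·2 + 1·-5 + 1·-5 = -10
  a_4 = 0·-10 + 1·2 + 1·-5 = -3
  a_5 = 0·-3 + 1·-10 + 1·2 = -8
  a_6 = 0·-8 + 1·-3 + 1·-10 = -13
  a_7 = 0·-13 + 1·-8 + 1·-3 = -11
  a_8 = 0·-11 + 1·-13 + 1·-8 = -21
  a_9 = 0·-21 + 1·-11 + 1·-13 = -24
  a_10 = 0·-24 + 1·-21 + 1·-11 = -32
  a_11 = 0·-32 + 1·-24 + 1·-21 = -45
  a_12 = 0·-45 + 1·-32 + 1·-24 = -56

0,1,1 ; -56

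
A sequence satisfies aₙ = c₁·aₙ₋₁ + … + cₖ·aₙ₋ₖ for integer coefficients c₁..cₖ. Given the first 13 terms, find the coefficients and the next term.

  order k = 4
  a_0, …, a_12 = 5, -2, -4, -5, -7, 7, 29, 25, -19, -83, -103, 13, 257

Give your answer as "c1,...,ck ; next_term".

1,-2,0,-2 ; 397

  a_4 = 1·-5 + -2·-4 + 0·-2 + -2·5 = -7
  a_5 = 1·-7 + -2·-5 + 0·-4 + -2·-2 = 7
  a_6 = 1·7 + -2·-7 + 0·-5 + -2·-4 = 29
  a_7 = 1·29 + -2·7 + 0·-7 + -2·-5 = 25
  a_8 = 1·25 + -2·29 + 0·7 + -2·-7 = -19
  a_9 = 1·-19 + -2·25 + 0·29 + -2·7 = -83
  a_10 = 1·-83 + -2·-19 + 0·25 + -2·29 = -103
  a_11 = 1·-103 + -2·-83 + 0·-19 + -2·25 = 13
  a_12 = 1·13 + -2·-103 + 0·-83 + -2·-19 = 257
  a_13 = 1·257 + -2·13 + 0·-103 + -2·-83 = 397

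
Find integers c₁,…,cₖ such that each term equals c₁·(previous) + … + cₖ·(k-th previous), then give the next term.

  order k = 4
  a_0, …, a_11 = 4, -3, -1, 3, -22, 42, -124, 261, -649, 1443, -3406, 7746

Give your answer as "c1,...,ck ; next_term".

  a_4 = -1·3 + 4·-1 + 1·-3 + -3·4 = -22
  a_5 = -1·-22 + 4·3 + 1·-1 + -3·-3 = 42
  a_6 = -1·42 + 4·-22 + 1·3 + -3·-1 = -124
  a_7 = -1·-124 + 4·42 + 1·-22 + -3·3 = 261
  a_8 = -1·261 + 4·-124 + 1·42 + -3·-22 = -649
  a_9 = -1·-649 + 4·261 + 1·-124 + -3·42 = 1443
  a_10 = -1·1443 + 4·-649 + 1·261 + -3·-124 = -3406
  a_11 = -1·-3406 + 4·1443 + 1·-649 + -3·261 = 7746
  a_12 = -1·7746 + 4·-3406 + 1·1443 + -3·-649 = -17980

-1,4,1,-3 ; -17980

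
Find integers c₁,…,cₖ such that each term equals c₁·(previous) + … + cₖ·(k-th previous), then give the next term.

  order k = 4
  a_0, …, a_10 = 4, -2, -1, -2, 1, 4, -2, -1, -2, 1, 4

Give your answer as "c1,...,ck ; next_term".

  a_4 = -1·-2 + -1·-1 + -1·-2 + -1·4 = 1
  a_5 = -1·1 + -1·-2 + -1·-1 + -1·-2 = 4
  a_6 = -1·4 + -1·1 + -1·-2 + -1·-1 = -2
  a_7 = -1·-2 + -1·4 + -1·1 + -1·-2 = -1
  a_8 = -1·-1 + -1·-2 + -1·4 + -1·1 = -2
  a_9 = -1·-2 + -1·-1 + -1·-2 + -1·4 = 1
  a_10 = -1·1 + -1·-2 + -1·-1 + -1·-2 = 4
  a_11 = -1·4 + -1·1 + -1·-2 + -1·-1 = -2

-1,-1,-1,-1 ; -2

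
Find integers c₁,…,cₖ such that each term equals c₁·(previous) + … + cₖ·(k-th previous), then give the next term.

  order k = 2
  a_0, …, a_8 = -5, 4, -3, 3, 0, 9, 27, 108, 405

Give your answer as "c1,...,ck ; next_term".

  a_2 = 3·4 + 3·-5 = -3
  a_3 = 3·-3 + 3·4 = 3
  a_4 = 3·3 + 3·-3 = 0
  a_5 = 3·0 + 3·3 = 9
  a_6 = 3·9 + 3·0 = 27
  a_7 = 3·27 + 3·9 = 108
  a_8 = 3·108 + 3·27 = 405
  a_9 = 3·405 + 3·108 = 1539

3,3 ; 1539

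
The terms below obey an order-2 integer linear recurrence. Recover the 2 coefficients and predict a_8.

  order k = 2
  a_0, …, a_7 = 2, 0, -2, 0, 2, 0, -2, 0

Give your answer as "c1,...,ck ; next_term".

  a_2 = 0·0 + -1·2 = -2
  a_3 = 0·-2 + -1·0 = 0
  a_4 = 0·0 + -1·-2 = 2
  a_5 = 0·2 + -1·0 = 0
  a_6 = 0·0 + -1·2 = -2
  a_7 = 0·-2 + -1·0 = 0
  a_8 = 0·0 + -1·-2 = 2

0,-1 ; 2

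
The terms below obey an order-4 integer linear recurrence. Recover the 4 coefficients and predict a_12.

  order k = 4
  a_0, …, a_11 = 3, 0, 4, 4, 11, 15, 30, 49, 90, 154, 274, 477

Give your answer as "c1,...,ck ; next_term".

  a_4 = 1·4 + 1·4 + 0·0 + 1·3 = 11
  a_5 = 1·11 + 1·4 + 0·4 + 1·0 = 15
  a_6 = 1·15 + 1·11 + 0·4 + 1·4 = 30
  a_7 = 1·30 + 1·15 + 0·11 + 1·4 = 49
  a_8 = 1·49 + 1·30 + 0·15 + 1·11 = 90
  a_9 = 1·90 + 1·49 + 0·30 + 1·15 = 154
  a_10 = 1·154 + 1·90 + 0·49 + 1·30 = 274
  a_11 = 1·274 + 1·154 + 0·90 + 1·49 = 477
  a_12 = 1·477 + 1·274 + 0·154 + 1·90 = 841

1,1,0,1 ; 841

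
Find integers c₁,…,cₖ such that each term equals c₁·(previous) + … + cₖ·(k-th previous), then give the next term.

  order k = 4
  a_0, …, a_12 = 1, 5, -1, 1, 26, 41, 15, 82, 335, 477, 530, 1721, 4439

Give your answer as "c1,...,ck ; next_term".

  a_4 = 1·1 + -1·-1 + 4·5 + 4·1 = 26
  a_5 = 1·26 + -1·1 + 4·-1 + 4·5 = 41
  a_6 = 1·41 + -1·26 + 4·1 + 4·-1 = 15
  a_7 = 1·15 + -1·41 + 4·26 + 4·1 = 82
  a_8 = 1·82 + -1·15 + 4·41 + 4·26 = 335
  a_9 = 1·335 + -1·82 + 4·15 + 4·41 = 477
  a_10 = 1·477 + -1·335 + 4·82 + 4·15 = 530
  a_11 = 1·530 + -1·477 + 4·335 + 4·82 = 1721
  a_12 = 1·1721 + -1·530 + 4·477 + 4·335 = 4439
  a_13 = 1·4439 + -1·1721 + 4·530 + 4·477 = 6746

1,-1,4,4 ; 6746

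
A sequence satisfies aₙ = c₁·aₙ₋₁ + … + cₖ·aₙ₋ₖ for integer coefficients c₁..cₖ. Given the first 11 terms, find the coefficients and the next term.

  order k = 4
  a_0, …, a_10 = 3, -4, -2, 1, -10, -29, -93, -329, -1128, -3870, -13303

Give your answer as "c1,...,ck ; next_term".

3,1,2,-1 ; -45706

  a_4 = 3·1 + 1·-2 + 2·-4 + -1·3 = -10
  a_5 = 3·-10 + 1·1 + 2·-2 + -1·-4 = -29
  a_6 = 3·-29 + 1·-10 + 2·1 + -1·-2 = -93
  a_7 = 3·-93 + 1·-29 + 2·-10 + -1·1 = -329
  a_8 = 3·-329 + 1·-93 + 2·-29 + -1·-10 = -1128
  a_9 = 3·-1128 + 1·-329 + 2·-93 + -1·-29 = -3870
  a_10 = 3·-3870 + 1·-1128 + 2·-329 + -1·-93 = -13303
  a_11 = 3·-13303 + 1·-3870 + 2·-1128 + -1·-329 = -45706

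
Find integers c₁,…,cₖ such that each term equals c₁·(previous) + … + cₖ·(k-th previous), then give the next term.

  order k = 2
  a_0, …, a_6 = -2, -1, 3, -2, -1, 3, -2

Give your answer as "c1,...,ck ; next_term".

-1,-1 ; -1

  a_2 = -1·-1 + -1·-2 = 3
  a_3 = -1·3 + -1·-1 = -2
  a_4 = -1·-2 + -1·3 = -1
  a_5 = -1·-1 + -1·-2 = 3
  a_6 = -1·3 + -1·-1 = -2
  a_7 = -1·-2 + -1·3 = -1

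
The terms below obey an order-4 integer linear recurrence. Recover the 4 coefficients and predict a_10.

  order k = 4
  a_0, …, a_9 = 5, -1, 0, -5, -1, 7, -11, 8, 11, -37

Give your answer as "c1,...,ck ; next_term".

  a_4 = -1·-5 + -1·0 + 1·-1 + -1·5 = -1
  a_5 = -1·-1 + -1·-5 + 1·0 + -1·-1 = 7
  a_6 = -1·7 + -1·-1 + 1·-5 + -1·0 = -11
  a_7 = -1·-11 + -1·7 + 1·-1 + -1·-5 = 8
  a_8 = -1·8 + -1·-11 + 1·7 + -1·-1 = 11
  a_9 = -1·11 + -1·8 + 1·-11 + -1·7 = -37
  a_10 = -1·-37 + -1·11 + 1·8 + -1·-11 = 45

-1,-1,1,-1 ; 45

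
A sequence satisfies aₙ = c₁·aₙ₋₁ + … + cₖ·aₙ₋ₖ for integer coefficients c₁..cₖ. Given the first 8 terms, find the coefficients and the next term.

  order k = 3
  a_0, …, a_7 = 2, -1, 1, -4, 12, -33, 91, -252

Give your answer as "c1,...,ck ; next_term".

-3,-1,-1 ; 698

  a_3 = -3·1 + -1·-1 + -1·2 = -4
  a_4 = -3·-4 + -1·1 + -1·-1 = 12
  a_5 = -3·12 + -1·-4 + -1·1 = -33
  a_6 = -3·-33 + -1·12 + -1·-4 = 91
  a_7 = -3·91 + -1·-33 + -1·12 = -252
  a_8 = -3·-252 + -1·91 + -1·-33 = 698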